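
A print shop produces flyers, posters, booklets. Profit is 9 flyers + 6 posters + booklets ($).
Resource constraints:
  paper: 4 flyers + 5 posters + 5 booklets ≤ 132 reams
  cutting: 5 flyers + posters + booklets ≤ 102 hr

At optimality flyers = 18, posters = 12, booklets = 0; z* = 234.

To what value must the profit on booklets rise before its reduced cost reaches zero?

6

At the optimum: paper uses 132 of 132 (binding); cutting uses 102 of 102 (binding).
The binding rows give the dual system: 4·y_paper + 5·y_cutting = 9 and 5·y_paper + 1·y_cutting = 6.
Solving: y_paper = 1, y_cutting = 1.
booklets enters the basis when its profit ≥ yᵀa₃ = 1·5 + 1·1 = 6.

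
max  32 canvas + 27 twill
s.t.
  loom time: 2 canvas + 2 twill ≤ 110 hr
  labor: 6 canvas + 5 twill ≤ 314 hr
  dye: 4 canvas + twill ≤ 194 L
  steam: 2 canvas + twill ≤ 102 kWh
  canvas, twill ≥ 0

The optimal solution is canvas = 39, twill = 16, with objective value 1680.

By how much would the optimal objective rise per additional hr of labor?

5

Binding: loom time and labor. Non-binding: dye (22 unused), steam (8 unused).
Since dye, steam are not tight, their duals are 0.
From A_Bᵀ y = c: 2·y_loom time + 6·y_labor = 32; 2·y_loom time + 5·y_labor = 27.
Solving: y_loom time = 1, y_labor = 5.
Shadow price of labor = 5.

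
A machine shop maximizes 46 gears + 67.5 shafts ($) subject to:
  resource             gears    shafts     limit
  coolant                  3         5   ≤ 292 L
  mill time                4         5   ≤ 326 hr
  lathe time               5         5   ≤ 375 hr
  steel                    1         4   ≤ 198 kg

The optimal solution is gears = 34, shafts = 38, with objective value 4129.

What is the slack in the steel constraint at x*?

steel used = 1·34 + 4·38 = 186; slack = 198 − 186 = 12.

12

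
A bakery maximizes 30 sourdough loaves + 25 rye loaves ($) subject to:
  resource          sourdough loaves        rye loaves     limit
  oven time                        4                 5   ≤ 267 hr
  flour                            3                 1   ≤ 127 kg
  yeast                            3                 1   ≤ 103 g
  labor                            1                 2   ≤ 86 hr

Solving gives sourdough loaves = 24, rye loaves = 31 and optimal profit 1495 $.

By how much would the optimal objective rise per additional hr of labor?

9

At the optimum: oven time uses 251 of 267 (slack = 16); flour uses 103 of 127 (slack = 24); yeast uses 103 of 103 (binding); labor uses 86 of 86 (binding).
Since oven time, flour are not tight, their duals are 0.
Dual feasibility on the basic columns requires 3·y_yeast + 1·y_labor = 30, 1·y_yeast + 2·y_labor = 25.
→ y_yeast = 7 and y_labor = 9.
Shadow price of labor = 9.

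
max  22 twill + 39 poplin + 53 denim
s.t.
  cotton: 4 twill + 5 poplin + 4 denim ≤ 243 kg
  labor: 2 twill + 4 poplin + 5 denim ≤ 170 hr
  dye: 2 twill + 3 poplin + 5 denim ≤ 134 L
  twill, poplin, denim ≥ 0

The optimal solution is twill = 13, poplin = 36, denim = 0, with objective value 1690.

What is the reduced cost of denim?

-2

Check each constraint at x*: cotton 232/243 (slack 11); labor 170/170 (tight); dye 134/134 (tight).
Since cotton is not tight, its dual is 0.
The binding rows give the dual system: 2·y_labor + 2·y_dye = 22 and 4·y_labor + 3·y_dye = 39.
Solving: y_labor = 6, y_dye = 5.
Reduced cost of denim: c₃ − yᵀa₃ = 53 − (6·5 + 5·5) = 53 − 55 = -2.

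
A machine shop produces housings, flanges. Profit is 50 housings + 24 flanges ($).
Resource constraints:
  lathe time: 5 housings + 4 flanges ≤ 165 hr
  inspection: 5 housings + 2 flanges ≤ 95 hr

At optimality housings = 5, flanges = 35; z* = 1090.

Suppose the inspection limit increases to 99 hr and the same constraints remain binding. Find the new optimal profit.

At the optimum: lathe time uses 165 of 165 (binding); inspection uses 95 of 95 (binding).
Dual feasibility on the basic columns requires 5·y_lathe time + 5·y_inspection = 50, 4·y_lathe time + 2·y_inspection = 24.
Solving: y_lathe time = 2, y_inspection = 8.
Δz = y_inspection·Δb = 8 × (4) = 32, so new z* = 1090 + 32 = 1122.

1122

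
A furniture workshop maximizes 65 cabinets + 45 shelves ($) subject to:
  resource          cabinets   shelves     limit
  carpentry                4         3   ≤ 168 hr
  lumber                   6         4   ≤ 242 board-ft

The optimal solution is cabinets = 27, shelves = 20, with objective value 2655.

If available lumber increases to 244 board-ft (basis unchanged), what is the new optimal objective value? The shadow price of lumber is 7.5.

2670

Δb = 2, so new z* = 2655 + (7.5)·(2) = 2655 + 15 = 2670.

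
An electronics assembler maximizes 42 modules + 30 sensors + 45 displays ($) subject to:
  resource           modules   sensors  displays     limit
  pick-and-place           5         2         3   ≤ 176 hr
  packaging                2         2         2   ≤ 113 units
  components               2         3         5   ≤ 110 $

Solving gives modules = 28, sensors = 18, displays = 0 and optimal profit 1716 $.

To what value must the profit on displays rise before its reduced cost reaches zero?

Check each constraint at x*: pick-and-place 176/176 (tight); packaging 92/113 (slack 21); components 110/110 (tight).
Slack constraints have shadow price 0 (complementary slackness).
The binding rows give the dual system: 5·y_pick-and-place + 2·y_components = 42 and 2·y_pick-and-place + 3·y_components = 30.
This yields shadow prices y_pick-and-place = 6, y_components = 6.
displays enters the basis when its profit ≥ yᵀa₃ = 6·3 + 6·5 = 48.

48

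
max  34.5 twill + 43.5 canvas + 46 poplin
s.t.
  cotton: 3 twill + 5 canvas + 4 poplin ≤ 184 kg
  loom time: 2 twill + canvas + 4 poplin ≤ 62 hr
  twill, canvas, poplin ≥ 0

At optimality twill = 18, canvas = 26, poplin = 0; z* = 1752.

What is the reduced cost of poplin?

At the optimum: cotton uses 184 of 184 (binding); loom time uses 62 of 62 (binding).
The binding rows give the dual system: 3·y_cotton + 2·y_loom time = 34.5 and 5·y_cotton + 1·y_loom time = 43.5.
Solving: y_cotton = 7.5, y_loom time = 6.
Reduced cost of poplin: c₃ − yᵀa₃ = 46 − (7.5·4 + 6·4) = 46 − 54 = -8.

-8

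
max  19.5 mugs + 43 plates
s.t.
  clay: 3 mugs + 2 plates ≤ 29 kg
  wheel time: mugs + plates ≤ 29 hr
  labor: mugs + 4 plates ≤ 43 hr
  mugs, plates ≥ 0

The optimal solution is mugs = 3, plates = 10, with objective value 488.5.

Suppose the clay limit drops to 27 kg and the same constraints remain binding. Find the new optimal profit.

481.5

At the optimum: clay uses 29 of 29 (binding); wheel time uses 13 of 29 (slack = 16); labor uses 43 of 43 (binding).
Since wheel time is not tight, its dual is 0.
Dual feasibility on the basic columns requires 3·y_clay + 1·y_labor = 19.5, 2·y_clay + 4·y_labor = 43.
Solving: y_clay = 3.5, y_labor = 9.
Δz = y_clay·Δb = 3.5 × (-2) = -7, so new z* = 488.5 − 7 = 481.5.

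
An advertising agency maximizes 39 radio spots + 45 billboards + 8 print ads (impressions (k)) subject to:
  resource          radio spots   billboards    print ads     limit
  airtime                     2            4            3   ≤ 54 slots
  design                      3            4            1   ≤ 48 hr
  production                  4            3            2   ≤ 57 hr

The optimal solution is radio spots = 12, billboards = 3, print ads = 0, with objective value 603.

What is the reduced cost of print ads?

-7

Binding: design and production. Non-binding: airtime (18 unused).
By complementary slackness, y = 0 for the non-binding constraint.
The binding rows give the dual system: 3·y_design + 4·y_production = 39 and 4·y_design + 3·y_production = 45.
→ y_design = 9 and y_production = 3.
Reduced cost of print ads: c₃ − yᵀa₃ = 8 − (9·1 + 3·2) = 8 − 15 = -7.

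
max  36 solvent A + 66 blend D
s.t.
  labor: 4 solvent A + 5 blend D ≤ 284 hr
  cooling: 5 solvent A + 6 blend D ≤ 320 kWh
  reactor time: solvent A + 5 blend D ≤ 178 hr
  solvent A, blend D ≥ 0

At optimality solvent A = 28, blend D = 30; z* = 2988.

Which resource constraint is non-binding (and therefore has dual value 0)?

labor

labor: 262/284 (slack 22)
cooling: 320/320 (binding)
reactor time: 178/178 (binding)
By complementary slackness, a constraint with positive slack has shadow price 0 → labor.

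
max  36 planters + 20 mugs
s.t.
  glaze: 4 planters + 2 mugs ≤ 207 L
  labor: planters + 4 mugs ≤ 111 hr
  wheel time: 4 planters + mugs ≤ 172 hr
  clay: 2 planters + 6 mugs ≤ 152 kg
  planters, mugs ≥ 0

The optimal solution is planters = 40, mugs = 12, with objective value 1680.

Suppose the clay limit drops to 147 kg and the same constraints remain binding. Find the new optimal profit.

1670

Check each constraint at x*: glaze 184/207 (slack 23); labor 88/111 (slack 23); wheel time 172/172 (tight); clay 152/152 (tight).
Since glaze, labor are not tight, their duals are 0.
From A_Bᵀ y = c: 4·y_wheel time + 2·y_clay = 36; 1·y_wheel time + 6·y_clay = 20.
This yields shadow prices y_wheel time = 8, y_clay = 2.
Δz = y_clay·Δb = 2 × (-5) = -10, so new z* = 1680 − 10 = 1670.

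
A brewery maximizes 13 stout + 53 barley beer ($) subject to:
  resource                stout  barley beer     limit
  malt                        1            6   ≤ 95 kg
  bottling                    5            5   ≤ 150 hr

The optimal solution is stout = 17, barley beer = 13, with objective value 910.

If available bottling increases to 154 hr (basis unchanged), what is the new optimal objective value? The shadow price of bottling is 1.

914

Δb = 4, so new z* = 910 + (1)·(4) = 910 + 4 = 914.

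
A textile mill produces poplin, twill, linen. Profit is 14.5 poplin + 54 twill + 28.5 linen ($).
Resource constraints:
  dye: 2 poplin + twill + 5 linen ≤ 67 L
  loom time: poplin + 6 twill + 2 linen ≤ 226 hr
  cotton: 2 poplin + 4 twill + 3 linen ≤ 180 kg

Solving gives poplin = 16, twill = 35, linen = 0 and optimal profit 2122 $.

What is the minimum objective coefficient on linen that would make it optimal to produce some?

32

At the optimum: dye uses 67 of 67 (binding); loom time uses 226 of 226 (binding); cotton uses 172 of 180 (slack = 8).
By complementary slackness, y = 0 for the non-binding constraint.
Dual feasibility on the basic columns requires 2·y_dye + 1·y_loom time = 14.5, 1·y_dye + 6·y_loom time = 54.
This yields shadow prices y_dye = 3, y_loom time = 8.5.
linen enters the basis when its profit ≥ yᵀa₃ = 3·5 + 8.5·2 = 32.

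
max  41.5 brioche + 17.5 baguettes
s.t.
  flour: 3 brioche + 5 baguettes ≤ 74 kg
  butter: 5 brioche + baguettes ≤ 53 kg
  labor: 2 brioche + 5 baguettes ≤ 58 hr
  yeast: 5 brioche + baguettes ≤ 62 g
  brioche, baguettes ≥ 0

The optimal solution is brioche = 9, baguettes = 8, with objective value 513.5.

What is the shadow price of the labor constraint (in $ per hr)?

Binding: butter and labor. Non-binding: flour (7 unused), yeast (9 unused).
By complementary slackness, y = 0 for the non-binding constraints.
The binding rows give the dual system: 5·y_butter + 2·y_labor = 41.5 and 1·y_butter + 5·y_labor = 17.5.
→ y_butter = 7.5 and y_labor = 2.
Shadow price of labor = 2.

2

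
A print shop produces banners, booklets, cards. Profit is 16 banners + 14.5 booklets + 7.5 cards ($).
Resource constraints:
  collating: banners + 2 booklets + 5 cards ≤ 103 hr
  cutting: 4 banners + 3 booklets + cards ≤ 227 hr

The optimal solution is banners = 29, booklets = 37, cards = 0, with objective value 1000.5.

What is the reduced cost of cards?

Check each constraint at x*: collating 103/103 (tight); cutting 227/227 (tight).
Dual feasibility on the basic columns requires 1·y_collating + 4·y_cutting = 16, 2·y_collating + 3·y_cutting = 14.5.
This yields shadow prices y_collating = 2, y_cutting = 3.5.
Reduced cost of cards: c₃ − yᵀa₃ = 7.5 − (2·5 + 3.5·1) = 7.5 − 13.5 = -6.

-6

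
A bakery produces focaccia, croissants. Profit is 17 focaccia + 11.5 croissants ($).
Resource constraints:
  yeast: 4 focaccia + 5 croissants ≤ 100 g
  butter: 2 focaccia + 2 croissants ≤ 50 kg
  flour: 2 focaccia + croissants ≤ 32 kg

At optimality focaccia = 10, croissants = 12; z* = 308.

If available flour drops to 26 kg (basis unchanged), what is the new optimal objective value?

Check each constraint at x*: yeast 100/100 (tight); butter 44/50 (slack 6); flour 32/32 (tight).
By complementary slackness, y = 0 for the non-binding constraint.
Dual feasibility on the basic columns requires 4·y_yeast + 2·y_flour = 17, 5·y_yeast + 1·y_flour = 11.5.
This yields shadow prices y_yeast = 1, y_flour = 6.5.
Δz = y_flour·Δb = 6.5 × (-6) = -39, so new z* = 308 − 39 = 269.

269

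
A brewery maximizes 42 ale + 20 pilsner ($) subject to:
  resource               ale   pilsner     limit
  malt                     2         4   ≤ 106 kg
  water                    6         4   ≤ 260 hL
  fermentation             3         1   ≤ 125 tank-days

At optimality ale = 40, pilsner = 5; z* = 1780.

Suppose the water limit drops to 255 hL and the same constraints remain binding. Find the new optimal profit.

1765

At the optimum: malt uses 100 of 106 (slack = 6); water uses 260 of 260 (binding); fermentation uses 125 of 125 (binding).
By complementary slackness, y = 0 for the non-binding constraint.
Dual feasibility on the basic columns requires 6·y_water + 3·y_fermentation = 42, 4·y_water + 1·y_fermentation = 20.
This yields shadow prices y_water = 3, y_fermentation = 8.
Δz = y_water·Δb = 3 × (-5) = -15, so new z* = 1780 − 15 = 1765.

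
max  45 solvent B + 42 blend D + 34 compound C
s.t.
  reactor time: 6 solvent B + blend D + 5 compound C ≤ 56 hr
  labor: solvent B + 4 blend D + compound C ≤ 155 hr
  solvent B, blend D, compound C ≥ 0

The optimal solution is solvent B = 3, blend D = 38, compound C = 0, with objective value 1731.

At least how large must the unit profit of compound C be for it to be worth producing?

At the optimum: reactor time uses 56 of 56 (binding); labor uses 155 of 155 (binding).
The binding rows give the dual system: 6·y_reactor time + 1·y_labor = 45 and 1·y_reactor time + 4·y_labor = 42.
→ y_reactor time = 6 and y_labor = 9.
compound C enters the basis when its profit ≥ yᵀa₃ = 6·5 + 9·1 = 39.

39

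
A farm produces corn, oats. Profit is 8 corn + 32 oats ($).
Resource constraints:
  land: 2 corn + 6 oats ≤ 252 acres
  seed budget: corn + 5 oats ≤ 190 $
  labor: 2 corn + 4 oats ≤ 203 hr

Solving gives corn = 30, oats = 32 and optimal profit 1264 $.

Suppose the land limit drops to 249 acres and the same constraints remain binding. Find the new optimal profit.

1258

Check each constraint at x*: land 252/252 (tight); seed budget 190/190 (tight); labor 188/203 (slack 15).
By complementary slackness, y = 0 for the non-binding constraint.
The binding rows give the dual system: 2·y_land + 1·y_seed budget = 8 and 6·y_land + 5·y_seed budget = 32.
Solving: y_land = 2, y_seed budget = 4.
Δz = y_land·Δb = 2 × (-3) = -6, so new z* = 1264 − 6 = 1258.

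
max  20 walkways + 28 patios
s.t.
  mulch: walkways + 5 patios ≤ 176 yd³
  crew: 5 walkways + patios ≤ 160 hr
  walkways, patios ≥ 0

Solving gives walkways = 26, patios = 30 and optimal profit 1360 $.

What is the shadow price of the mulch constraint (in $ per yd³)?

5

At the optimum: mulch uses 176 of 176 (binding); crew uses 160 of 160 (binding).
The binding rows give the dual system: 1·y_mulch + 5·y_crew = 20 and 5·y_mulch + 1·y_crew = 28.
This yields shadow prices y_mulch = 5, y_crew = 3.
Shadow price of mulch = 5.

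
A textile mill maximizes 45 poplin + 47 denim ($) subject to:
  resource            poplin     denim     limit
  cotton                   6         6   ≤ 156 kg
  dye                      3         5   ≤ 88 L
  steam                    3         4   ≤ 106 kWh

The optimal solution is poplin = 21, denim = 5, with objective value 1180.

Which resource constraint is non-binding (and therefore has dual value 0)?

cotton: 156/156 (binding)
dye: 88/88 (binding)
steam: 83/106 (slack 23)
By complementary slackness, a constraint with positive slack has shadow price 0 → steam.

steam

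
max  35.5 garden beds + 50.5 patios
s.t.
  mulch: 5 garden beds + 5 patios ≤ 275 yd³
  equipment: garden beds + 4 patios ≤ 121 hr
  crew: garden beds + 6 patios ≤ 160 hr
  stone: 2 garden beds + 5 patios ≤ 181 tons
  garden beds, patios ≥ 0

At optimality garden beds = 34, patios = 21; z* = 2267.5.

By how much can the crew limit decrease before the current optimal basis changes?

Binding constraints: mulch, crew. The basis is B = [[5,5],[1,6]] with det 25.
Per unit decrease in crew, x* moves by d = (0.2, -0.2).
The basis stays optimal until patios reaches 0; allowable decrease = 105 hr.

105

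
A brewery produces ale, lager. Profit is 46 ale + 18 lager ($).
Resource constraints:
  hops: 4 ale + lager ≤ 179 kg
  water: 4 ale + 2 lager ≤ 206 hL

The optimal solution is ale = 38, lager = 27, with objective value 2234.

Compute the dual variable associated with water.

Check each constraint at x*: hops 179/179 (tight); water 206/206 (tight).
The binding rows give the dual system: 4·y_hops + 4·y_water = 46 and 1·y_hops + 2·y_water = 18.
→ y_hops = 5 and y_water = 6.5.
Shadow price of water = 6.5.

6.5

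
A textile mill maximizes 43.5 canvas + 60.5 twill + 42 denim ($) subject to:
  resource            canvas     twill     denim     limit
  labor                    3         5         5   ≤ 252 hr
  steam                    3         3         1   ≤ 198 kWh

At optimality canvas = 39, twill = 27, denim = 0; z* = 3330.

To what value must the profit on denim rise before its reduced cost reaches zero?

48.5

Check each constraint at x*: labor 252/252 (tight); steam 198/198 (tight).
Dual feasibility on the basic columns requires 3·y_labor + 3·y_steam = 43.5, 5·y_labor + 3·y_steam = 60.5.
→ y_labor = 8.5 and y_steam = 6.
denim enters the basis when its profit ≥ yᵀa₃ = 8.5·5 + 6·1 = 48.5.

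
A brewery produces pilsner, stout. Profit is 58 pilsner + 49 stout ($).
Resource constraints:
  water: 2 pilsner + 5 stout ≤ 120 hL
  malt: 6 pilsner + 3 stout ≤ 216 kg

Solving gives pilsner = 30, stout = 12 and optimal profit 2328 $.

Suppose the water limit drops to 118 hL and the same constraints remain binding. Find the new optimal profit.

Both water and malt are binding at x*.
Dual feasibility on the basic columns requires 2·y_water + 6·y_malt = 58, 5·y_water + 3·y_malt = 49.
Solving: y_water = 5, y_malt = 8.
Δz = y_water·Δb = 5 × (-2) = -10, so new z* = 2328 − 10 = 2318.

2318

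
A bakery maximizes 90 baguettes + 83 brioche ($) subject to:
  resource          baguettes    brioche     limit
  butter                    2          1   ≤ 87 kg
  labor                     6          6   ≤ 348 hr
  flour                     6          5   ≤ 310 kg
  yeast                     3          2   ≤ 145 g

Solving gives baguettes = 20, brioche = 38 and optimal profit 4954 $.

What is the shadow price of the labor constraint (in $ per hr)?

Check each constraint at x*: butter 78/87 (slack 9); labor 348/348 (tight); flour 310/310 (tight); yeast 136/145 (slack 9).
Since butter, yeast are not tight, their duals are 0.
The binding rows give the dual system: 6·y_labor + 6·y_flour = 90 and 6·y_labor + 5·y_flour = 83.
→ y_labor = 8 and y_flour = 7.
Shadow price of labor = 8.

8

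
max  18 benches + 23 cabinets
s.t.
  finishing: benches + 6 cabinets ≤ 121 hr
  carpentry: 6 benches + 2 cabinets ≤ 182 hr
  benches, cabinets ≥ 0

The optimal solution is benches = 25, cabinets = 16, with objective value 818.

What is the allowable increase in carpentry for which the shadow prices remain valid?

Binding constraints: finishing, carpentry. The basis is B = [[1,6],[6,2]] with det -34.
Per unit increase in carpentry, x* moves by d = (0.1765, -0.0294).
The basis stays optimal until cabinets reaches 0; allowable increase = 544 hr.

544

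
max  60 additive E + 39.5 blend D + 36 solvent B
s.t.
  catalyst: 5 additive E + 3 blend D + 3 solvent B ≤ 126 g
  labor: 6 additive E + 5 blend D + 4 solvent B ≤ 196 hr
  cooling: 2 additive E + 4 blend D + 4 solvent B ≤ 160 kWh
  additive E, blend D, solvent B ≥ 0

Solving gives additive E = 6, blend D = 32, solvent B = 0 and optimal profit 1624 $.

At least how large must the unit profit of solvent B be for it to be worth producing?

Check each constraint at x*: catalyst 126/126 (tight); labor 196/196 (tight); cooling 140/160 (slack 20).
Since cooling is not tight, its dual is 0.
The binding rows give the dual system: 5·y_catalyst + 6·y_labor = 60 and 3·y_catalyst + 5·y_labor = 39.5.
This yields shadow prices y_catalyst = 9, y_labor = 2.5.
solvent B enters the basis when its profit ≥ yᵀa₃ = 9·3 + 2.5·4 = 37.

37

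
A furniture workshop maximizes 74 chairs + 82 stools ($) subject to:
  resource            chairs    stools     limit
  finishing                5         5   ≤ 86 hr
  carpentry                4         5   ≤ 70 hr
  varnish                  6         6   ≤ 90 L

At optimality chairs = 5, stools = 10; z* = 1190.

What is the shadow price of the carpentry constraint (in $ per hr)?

At the optimum: finishing uses 75 of 86 (slack = 11); carpentry uses 70 of 70 (binding); varnish uses 90 of 90 (binding).
Since finishing is not tight, its dual is 0.
The binding rows give the dual system: 4·y_carpentry + 6·y_varnish = 74 and 5·y_carpentry + 6·y_varnish = 82.
This yields shadow prices y_carpentry = 8, y_varnish = 7.
Shadow price of carpentry = 8.

8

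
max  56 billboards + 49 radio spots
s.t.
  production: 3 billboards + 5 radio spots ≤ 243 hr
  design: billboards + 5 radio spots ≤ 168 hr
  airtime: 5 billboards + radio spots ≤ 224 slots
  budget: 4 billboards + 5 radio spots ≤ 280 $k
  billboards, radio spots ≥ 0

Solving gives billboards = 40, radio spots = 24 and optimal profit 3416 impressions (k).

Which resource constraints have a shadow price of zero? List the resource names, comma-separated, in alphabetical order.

production: 240/243 (slack 3)
design: 160/168 (slack 8)
airtime: 224/224 (binding)
budget: 280/280 (binding)
By complementary slackness, a constraint with positive slack has shadow price 0 → design, production.

design, production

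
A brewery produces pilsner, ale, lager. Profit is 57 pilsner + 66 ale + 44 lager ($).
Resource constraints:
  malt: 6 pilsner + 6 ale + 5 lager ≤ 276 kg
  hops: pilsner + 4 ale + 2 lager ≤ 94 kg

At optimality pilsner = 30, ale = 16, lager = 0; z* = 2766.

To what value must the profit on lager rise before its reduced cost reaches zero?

Both malt and hops are binding at x*.
From A_Bᵀ y = c: 6·y_malt + 1·y_hops = 57; 6·y_malt + 4·y_hops = 66.
Solving: y_malt = 9, y_hops = 3.
lager enters the basis when its profit ≥ yᵀa₃ = 9·5 + 3·2 = 51.

51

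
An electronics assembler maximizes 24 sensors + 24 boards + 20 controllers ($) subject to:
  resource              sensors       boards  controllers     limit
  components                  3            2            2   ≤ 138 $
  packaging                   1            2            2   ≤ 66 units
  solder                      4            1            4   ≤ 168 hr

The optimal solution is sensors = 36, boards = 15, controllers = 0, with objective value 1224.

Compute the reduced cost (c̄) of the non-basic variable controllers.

Binding: components and packaging. Non-binding: solder (9 unused).
Since solder is not tight, its dual is 0.
The binding rows give the dual system: 3·y_components + 1·y_packaging = 24 and 2·y_components + 2·y_packaging = 24.
→ y_components = 6 and y_packaging = 6.
Reduced cost of controllers: c₃ − yᵀa₃ = 20 − (6·2 + 6·2) = 20 − 24 = -4.

-4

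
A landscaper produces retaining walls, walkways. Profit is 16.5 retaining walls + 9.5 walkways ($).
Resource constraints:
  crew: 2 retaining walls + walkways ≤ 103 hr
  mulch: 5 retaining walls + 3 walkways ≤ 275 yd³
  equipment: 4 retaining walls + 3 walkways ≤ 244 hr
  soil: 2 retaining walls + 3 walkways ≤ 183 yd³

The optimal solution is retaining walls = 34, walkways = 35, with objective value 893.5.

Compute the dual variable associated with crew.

Check each constraint at x*: crew 103/103 (tight); mulch 275/275 (tight); equipment 241/244 (slack 3); soil 173/183 (slack 10).
Since equipment, soil are not tight, their duals are 0.
Dual feasibility on the basic columns requires 2·y_crew + 5·y_mulch = 16.5, 1·y_crew + 3·y_mulch = 9.5.
Solving: y_crew = 2, y_mulch = 2.5.
Shadow price of crew = 2.

2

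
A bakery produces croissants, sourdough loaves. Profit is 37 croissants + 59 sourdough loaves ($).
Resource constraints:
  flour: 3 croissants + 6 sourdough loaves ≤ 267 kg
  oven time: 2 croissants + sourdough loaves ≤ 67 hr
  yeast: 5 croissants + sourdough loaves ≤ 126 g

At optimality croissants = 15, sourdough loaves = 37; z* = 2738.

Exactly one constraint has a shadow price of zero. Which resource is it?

flour: 267/267 (binding)
oven time: 67/67 (binding)
yeast: 112/126 (slack 14)
By complementary slackness, a constraint with positive slack has shadow price 0 → yeast.

yeast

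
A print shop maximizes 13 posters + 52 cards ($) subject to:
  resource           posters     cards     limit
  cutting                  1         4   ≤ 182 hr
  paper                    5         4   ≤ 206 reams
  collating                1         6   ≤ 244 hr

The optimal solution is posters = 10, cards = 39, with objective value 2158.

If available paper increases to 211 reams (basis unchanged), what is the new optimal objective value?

At the optimum: cutting uses 166 of 182 (slack = 16); paper uses 206 of 206 (binding); collating uses 244 of 244 (binding).
Since cutting is not tight, its dual is 0.
From A_Bᵀ y = c: 5·y_paper + 1·y_collating = 13; 4·y_paper + 6·y_collating = 52.
→ y_paper = 1 and y_collating = 8.
Δz = y_paper·Δb = 1 × (5) = 5, so new z* = 2158 + 5 = 2163.

2163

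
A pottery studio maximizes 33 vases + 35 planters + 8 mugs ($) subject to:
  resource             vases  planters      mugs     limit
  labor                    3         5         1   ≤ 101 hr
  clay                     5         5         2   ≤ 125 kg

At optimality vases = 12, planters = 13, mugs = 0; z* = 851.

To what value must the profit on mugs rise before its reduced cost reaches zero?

Check each constraint at x*: labor 101/101 (tight); clay 125/125 (tight).
The binding rows give the dual system: 3·y_labor + 5·y_clay = 33 and 5·y_labor + 5·y_clay = 35.
Solving: y_labor = 1, y_clay = 6.
mugs enters the basis when its profit ≥ yᵀa₃ = 1·1 + 6·2 = 13.

13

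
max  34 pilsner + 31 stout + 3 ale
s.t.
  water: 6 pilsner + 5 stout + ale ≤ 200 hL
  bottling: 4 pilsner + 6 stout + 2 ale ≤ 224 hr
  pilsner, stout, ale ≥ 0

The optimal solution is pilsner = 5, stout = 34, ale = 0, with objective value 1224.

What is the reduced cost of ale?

-4

Check each constraint at x*: water 200/200 (tight); bottling 224/224 (tight).
From A_Bᵀ y = c: 6·y_water + 4·y_bottling = 34; 5·y_water + 6·y_bottling = 31.
This yields shadow prices y_water = 5, y_bottling = 1.
Reduced cost of ale: c₃ − yᵀa₃ = 3 − (5·1 + 1·2) = 3 − 7 = -4.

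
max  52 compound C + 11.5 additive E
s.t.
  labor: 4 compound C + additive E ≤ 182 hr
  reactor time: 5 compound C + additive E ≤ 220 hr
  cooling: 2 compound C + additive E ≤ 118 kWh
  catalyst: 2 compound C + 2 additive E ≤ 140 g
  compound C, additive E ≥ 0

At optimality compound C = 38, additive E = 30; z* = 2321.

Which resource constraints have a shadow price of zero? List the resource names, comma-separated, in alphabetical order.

catalyst, cooling

labor: 182/182 (binding)
reactor time: 220/220 (binding)
cooling: 106/118 (slack 12)
catalyst: 136/140 (slack 4)
By complementary slackness, a constraint with positive slack has shadow price 0 → catalyst, cooling.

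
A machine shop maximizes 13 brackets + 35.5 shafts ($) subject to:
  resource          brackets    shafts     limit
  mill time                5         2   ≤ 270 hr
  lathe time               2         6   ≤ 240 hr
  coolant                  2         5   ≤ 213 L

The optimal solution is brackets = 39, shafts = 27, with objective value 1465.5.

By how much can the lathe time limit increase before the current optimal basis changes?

15.6

Binding constraints: lathe time, coolant. The basis is B = [[2,6],[2,5]] with det -2.
Per unit increase in lathe time, x* moves by d = (-2.5, 1).
The basis stays optimal until brackets reaches 0; allowable increase = 15.6 hr.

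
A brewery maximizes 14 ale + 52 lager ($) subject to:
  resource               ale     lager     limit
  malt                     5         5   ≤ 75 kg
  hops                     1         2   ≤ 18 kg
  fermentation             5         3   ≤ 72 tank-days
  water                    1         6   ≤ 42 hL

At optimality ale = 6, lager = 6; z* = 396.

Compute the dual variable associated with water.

6

Check each constraint at x*: malt 60/75 (slack 15); hops 18/18 (tight); fermentation 48/72 (slack 24); water 42/42 (tight).
By complementary slackness, y = 0 for the non-binding constraints.
From A_Bᵀ y = c: 1·y_hops + 1·y_water = 14; 2·y_hops + 6·y_water = 52.
This yields shadow prices y_hops = 8, y_water = 6.
Shadow price of water = 6.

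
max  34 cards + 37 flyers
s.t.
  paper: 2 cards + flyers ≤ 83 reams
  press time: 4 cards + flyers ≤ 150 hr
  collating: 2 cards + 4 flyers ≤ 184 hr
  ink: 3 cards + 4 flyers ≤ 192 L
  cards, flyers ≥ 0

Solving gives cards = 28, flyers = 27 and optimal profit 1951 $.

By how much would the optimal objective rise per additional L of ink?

Check each constraint at x*: paper 83/83 (tight); press time 139/150 (slack 11); collating 164/184 (slack 20); ink 192/192 (tight).
Since press time, collating are not tight, their duals are 0.
Dual feasibility on the basic columns requires 2·y_paper + 3·y_ink = 34, 1·y_paper + 4·y_ink = 37.
→ y_paper = 5 and y_ink = 8.
Shadow price of ink = 8.

8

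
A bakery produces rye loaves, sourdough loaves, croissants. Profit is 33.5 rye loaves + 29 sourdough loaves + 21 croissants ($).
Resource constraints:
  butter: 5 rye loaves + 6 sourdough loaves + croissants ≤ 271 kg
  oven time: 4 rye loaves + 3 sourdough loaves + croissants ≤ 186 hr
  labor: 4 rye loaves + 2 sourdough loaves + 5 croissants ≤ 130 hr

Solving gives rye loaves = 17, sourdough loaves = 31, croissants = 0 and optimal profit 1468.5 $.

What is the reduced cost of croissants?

Check each constraint at x*: butter 271/271 (tight); oven time 161/186 (slack 25); labor 130/130 (tight).
Slack constraints have shadow price 0 (complementary slackness).
Dual feasibility on the basic columns requires 5·y_butter + 4·y_labor = 33.5, 6·y_butter + 2·y_labor = 29.
→ y_butter = 3.5 and y_labor = 4.
Reduced cost of croissants: c₃ − yᵀa₃ = 21 − (3.5·1 + 4·5) = 21 − 23.5 = -2.5.

-2.5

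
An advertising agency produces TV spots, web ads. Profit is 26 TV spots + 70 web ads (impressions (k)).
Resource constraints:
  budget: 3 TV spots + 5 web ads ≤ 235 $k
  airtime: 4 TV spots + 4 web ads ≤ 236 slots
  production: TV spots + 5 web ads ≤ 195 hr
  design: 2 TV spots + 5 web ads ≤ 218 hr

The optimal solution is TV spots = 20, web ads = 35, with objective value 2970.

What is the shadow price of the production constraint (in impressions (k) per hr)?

8

At the optimum: budget uses 235 of 235 (binding); airtime uses 220 of 236 (slack = 16); production uses 195 of 195 (binding); design uses 215 of 218 (slack = 3).
Since airtime, design are not tight, their duals are 0.
The binding rows give the dual system: 3·y_budget + 1·y_production = 26 and 5·y_budget + 5·y_production = 70.
→ y_budget = 6 and y_production = 8.
Shadow price of production = 8.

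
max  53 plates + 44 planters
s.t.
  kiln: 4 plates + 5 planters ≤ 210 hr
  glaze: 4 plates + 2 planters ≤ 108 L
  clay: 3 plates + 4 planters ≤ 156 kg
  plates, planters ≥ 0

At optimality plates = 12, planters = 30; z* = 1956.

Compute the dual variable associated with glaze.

8

At the optimum: kiln uses 198 of 210 (slack = 12); glaze uses 108 of 108 (binding); clay uses 156 of 156 (binding).
Since kiln is not tight, its dual is 0.
Dual feasibility on the basic columns requires 4·y_glaze + 3·y_clay = 53, 2·y_glaze + 4·y_clay = 44.
→ y_glaze = 8 and y_clay = 7.
Shadow price of glaze = 8.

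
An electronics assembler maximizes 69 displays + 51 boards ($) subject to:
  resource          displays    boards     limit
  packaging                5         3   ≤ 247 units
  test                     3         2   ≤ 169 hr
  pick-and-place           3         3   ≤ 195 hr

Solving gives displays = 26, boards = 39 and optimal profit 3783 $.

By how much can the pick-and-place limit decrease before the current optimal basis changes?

46.8

Binding constraints: packaging, pick-and-place. The basis is B = [[5,3],[3,3]] with det 6.
Per unit decrease in pick-and-place, x* moves by d = (0.5, -0.8333).
The basis stays optimal until boards reaches 0; allowable decrease = 46.8 hr.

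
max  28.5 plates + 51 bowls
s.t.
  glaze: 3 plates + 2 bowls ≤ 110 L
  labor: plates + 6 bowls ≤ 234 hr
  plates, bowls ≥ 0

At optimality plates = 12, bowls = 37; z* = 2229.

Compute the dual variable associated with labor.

6

Both glaze and labor are binding at x*.
From A_Bᵀ y = c: 3·y_glaze + 1·y_labor = 28.5; 2·y_glaze + 6·y_labor = 51.
This yields shadow prices y_glaze = 7.5, y_labor = 6.
Shadow price of labor = 6.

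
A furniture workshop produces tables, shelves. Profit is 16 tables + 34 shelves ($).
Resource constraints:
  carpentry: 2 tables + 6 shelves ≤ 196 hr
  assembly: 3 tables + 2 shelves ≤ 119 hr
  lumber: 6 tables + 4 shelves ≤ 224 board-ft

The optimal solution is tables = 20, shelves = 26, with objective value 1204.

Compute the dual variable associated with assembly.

0

Check each constraint at x*: carpentry 196/196 (tight); assembly 112/119 (slack 7); lumber 224/224 (tight).
Slack constraints have shadow price 0 (complementary slackness).
The binding rows give the dual system: 2·y_carpentry + 6·y_lumber = 16 and 6·y_carpentry + 4·y_lumber = 34.
Solving: y_carpentry = 5, y_lumber = 1.
Shadow price of assembly = 0.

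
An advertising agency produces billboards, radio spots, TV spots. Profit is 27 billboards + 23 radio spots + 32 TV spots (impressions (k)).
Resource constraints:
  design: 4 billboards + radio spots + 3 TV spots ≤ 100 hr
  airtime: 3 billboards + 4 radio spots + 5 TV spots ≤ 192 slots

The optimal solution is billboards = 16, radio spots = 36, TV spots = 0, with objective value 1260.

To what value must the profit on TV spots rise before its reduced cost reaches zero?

34

At the optimum: design uses 100 of 100 (binding); airtime uses 192 of 192 (binding).
From A_Bᵀ y = c: 4·y_design + 3·y_airtime = 27; 1·y_design + 4·y_airtime = 23.
Solving: y_design = 3, y_airtime = 5.
TV spots enters the basis when its profit ≥ yᵀa₃ = 3·3 + 5·5 = 34.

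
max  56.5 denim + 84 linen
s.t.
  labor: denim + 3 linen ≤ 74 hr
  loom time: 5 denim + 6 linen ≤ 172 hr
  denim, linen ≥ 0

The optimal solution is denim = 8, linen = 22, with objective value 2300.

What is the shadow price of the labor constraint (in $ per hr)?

9

At the optimum: labor uses 74 of 74 (binding); loom time uses 172 of 172 (binding).
The binding rows give the dual system: 1·y_labor + 5·y_loom time = 56.5 and 3·y_labor + 6·y_loom time = 84.
→ y_labor = 9 and y_loom time = 9.5.
Shadow price of labor = 9.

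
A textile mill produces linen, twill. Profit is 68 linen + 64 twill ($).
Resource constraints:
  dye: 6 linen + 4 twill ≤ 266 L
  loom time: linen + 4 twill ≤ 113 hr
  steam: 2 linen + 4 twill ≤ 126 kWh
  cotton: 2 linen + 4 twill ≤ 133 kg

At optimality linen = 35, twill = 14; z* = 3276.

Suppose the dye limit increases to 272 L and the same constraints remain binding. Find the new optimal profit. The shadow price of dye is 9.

3330

Δb = 6, so new z* = 3276 + (9)·(6) = 3276 + 54 = 3330.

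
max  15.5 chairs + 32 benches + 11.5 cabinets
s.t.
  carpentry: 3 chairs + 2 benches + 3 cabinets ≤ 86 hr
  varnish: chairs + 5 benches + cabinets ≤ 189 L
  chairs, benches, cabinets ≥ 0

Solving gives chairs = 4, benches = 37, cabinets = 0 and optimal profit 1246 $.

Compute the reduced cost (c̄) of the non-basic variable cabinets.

-4

Both carpentry and varnish are binding at x*.
The binding rows give the dual system: 3·y_carpentry + 1·y_varnish = 15.5 and 2·y_carpentry + 5·y_varnish = 32.
This yields shadow prices y_carpentry = 3.5, y_varnish = 5.
Reduced cost of cabinets: c₃ − yᵀa₃ = 11.5 − (3.5·3 + 5·1) = 11.5 − 15.5 = -4.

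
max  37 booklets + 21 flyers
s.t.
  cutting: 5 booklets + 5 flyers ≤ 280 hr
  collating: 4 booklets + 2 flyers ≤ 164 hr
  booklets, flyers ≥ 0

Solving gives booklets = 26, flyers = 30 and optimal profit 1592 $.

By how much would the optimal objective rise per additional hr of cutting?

At the optimum: cutting uses 280 of 280 (binding); collating uses 164 of 164 (binding).
The binding rows give the dual system: 5·y_cutting + 4·y_collating = 37 and 5·y_cutting + 2·y_collating = 21.
→ y_cutting = 1 and y_collating = 8.
Shadow price of cutting = 1.

1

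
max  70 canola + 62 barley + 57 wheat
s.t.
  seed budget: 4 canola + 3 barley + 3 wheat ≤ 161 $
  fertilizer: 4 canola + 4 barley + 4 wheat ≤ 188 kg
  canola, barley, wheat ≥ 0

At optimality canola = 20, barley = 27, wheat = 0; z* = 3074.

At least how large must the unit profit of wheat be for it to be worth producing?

Both seed budget and fertilizer are binding at x*.
The binding rows give the dual system: 4·y_seed budget + 4·y_fertilizer = 70 and 3·y_seed budget + 4·y_fertilizer = 62.
→ y_seed budget = 8 and y_fertilizer = 9.5.
wheat enters the basis when its profit ≥ yᵀa₃ = 8·3 + 9.5·4 = 62.

62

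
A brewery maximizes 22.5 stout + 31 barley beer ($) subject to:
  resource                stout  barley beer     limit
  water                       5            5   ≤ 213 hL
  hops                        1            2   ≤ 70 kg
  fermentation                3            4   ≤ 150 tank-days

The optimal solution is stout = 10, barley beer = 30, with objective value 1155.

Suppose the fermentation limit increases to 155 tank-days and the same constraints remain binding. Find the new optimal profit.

Binding: hops and fermentation. Non-binding: water (13 unused).
Since water is not tight, its dual is 0.
The binding rows give the dual system: 1·y_hops + 3·y_fermentation = 22.5 and 2·y_hops + 4·y_fermentation = 31.
This yields shadow prices y_hops = 1.5, y_fermentation = 7.
Δz = y_fermentation·Δb = 7 × (5) = 35, so new z* = 1155 + 35 = 1190.

1190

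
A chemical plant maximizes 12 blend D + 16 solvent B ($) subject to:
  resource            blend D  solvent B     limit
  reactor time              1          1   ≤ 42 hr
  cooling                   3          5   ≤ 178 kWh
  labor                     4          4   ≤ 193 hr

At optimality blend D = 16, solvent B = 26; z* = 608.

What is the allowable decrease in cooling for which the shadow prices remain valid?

Binding constraints: reactor time, cooling. The basis is B = [[1,1],[3,5]] with det 2.
Per unit decrease in cooling, x* moves by d = (0.5, -0.5).
The basis stays optimal until solvent B reaches 0; allowable decrease = 52 kWh.

52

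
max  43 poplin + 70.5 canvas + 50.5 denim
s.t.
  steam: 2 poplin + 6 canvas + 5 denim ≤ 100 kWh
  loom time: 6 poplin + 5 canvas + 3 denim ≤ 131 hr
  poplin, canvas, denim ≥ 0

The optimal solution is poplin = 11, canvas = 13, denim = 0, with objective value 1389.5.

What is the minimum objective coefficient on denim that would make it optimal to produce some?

53.5

At the optimum: steam uses 100 of 100 (binding); loom time uses 131 of 131 (binding).
From A_Bᵀ y = c: 2·y_steam + 6·y_loom time = 43; 6·y_steam + 5·y_loom time = 70.5.
Solving: y_steam = 8, y_loom time = 4.5.
denim enters the basis when its profit ≥ yᵀa₃ = 8·5 + 4.5·3 = 53.5.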